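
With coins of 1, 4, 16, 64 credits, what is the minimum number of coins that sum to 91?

Greedy: take as many of the largest coin as possible, then repeat with the remainder.
91 − 1×64→27 − 1×16→11 − 2×4→3 − 3×1→0
Total coins = 1 + 1 + 2 + 3 = 7

7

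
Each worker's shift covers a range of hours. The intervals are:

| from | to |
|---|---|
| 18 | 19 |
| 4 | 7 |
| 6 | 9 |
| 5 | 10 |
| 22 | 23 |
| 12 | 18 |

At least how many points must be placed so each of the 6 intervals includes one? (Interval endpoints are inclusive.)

3

Sort by right endpoint; whenever an interval is uncovered, place a point at its right end.
Sorted: [4,7] [6,9] [5,10] [12,18] [18,19] [22,23]
{[4,7],[6,9],[5,10]} hit by 7; {[12,18],[18,19]} hit by 18; {[22,23]} hit by 23.
Points: 7, 18, 23 (3 total).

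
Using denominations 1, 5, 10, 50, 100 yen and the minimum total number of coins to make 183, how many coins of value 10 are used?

3

183 − 1×100→83 − 1×50→33 − 3×10→3 − 3×1→0
Count of 10: 3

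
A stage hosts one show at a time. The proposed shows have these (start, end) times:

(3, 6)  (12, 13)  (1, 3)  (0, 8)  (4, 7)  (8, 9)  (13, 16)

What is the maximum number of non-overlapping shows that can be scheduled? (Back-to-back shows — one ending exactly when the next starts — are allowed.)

5

Sorted by end: (1,3)  (3,6)  (4,7)  (0,8)  (8,9)  (12,13)  (13,16)
take (1,3); take (3,6); skip (0,8); take (8,9); take (12,13); take (13,16).
Selected 5 shows.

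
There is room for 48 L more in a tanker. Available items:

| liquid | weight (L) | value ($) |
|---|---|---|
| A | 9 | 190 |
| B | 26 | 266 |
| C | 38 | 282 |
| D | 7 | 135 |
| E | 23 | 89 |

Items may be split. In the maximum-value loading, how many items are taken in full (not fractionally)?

Greedy by value/weight ratio, highest first.
Ratios (sorted): A 21.11, D 19.29, B 10.23, C 7.42, E 3.87
take A (9 @ 190); take D (7 @ 135); take B (26 @ 266); take 6/38 of C → 44.53. Capacity used 48/48.
3 item(s) taken whole; one partial (take 6/38 of C).

3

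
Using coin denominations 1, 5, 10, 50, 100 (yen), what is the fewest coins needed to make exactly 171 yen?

5

171 − 1×100→71 − 1×50→21 − 2×10→1 − 1×1→0
Total coins = 1 + 1 + 2 + 1 = 5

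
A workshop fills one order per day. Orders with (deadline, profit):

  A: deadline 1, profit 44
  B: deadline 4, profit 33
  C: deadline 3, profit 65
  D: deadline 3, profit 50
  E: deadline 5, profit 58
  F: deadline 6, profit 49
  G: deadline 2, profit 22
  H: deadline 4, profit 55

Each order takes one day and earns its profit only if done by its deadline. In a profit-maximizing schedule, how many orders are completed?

6

Sort by profit descending; place each in the latest free slot ≤ its deadline.
Profit order: C=65 E=58 H=55 D=50 F=49 A=44 B=33 G=22
Assign: C→slot 3, E→slot 5, H→slot 4, D→slot 2, F→slot 6, A→slot 1, B skipped, G skipped.
Slots: [1:A] [2:D] [3:C] [4:H] [5:E] [6:F]
6 of 8 scheduled.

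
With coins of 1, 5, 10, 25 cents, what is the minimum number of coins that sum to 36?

36 − 1×25→11 − 1×10→1 − 1×1→0
Total coins = 1 + 1 + 1 = 3

3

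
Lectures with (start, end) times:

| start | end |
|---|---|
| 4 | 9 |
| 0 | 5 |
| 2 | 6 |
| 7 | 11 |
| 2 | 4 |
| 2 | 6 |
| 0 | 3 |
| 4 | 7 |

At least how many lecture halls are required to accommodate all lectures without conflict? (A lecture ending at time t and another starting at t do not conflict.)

Count concurrent intervals with a sweep; the peak is the room count.
Events (time:±→running): 0:+→1 0:+→2 2:+→3 2:+→4 2:+→5 … peak 5.

5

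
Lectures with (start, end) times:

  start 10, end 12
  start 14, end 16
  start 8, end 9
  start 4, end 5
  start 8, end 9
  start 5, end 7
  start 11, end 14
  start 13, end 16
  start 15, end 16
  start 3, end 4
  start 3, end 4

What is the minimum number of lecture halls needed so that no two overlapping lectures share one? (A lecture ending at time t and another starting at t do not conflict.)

3

The answer is the maximum number of intervals overlapping at any instant.
Events (time:±→running): 3:+→1 3:+→2 4:-→1 4:-→0 4:+→1 5:-→0 5:+→1 7:-→0 8:+→1 8:+→2 9:-→1 9:-→0 10:+→1 11:+→2 12:-→1 13:+→2 14:-→1 14:+→2 15:+→3 … peak 3.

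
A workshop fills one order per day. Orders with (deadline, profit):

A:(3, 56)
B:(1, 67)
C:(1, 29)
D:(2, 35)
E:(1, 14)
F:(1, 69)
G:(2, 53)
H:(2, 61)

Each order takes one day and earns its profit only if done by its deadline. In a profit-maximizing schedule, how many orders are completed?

By profit: F(d1,69), B(d1,67), H(d2,61), A(d3,56), G(d2,53), D(d2,35), C(d1,29), E(d1,14)
F→slot 1; B skipped; H→slot 2; A→slot 3; G skipped; D skipped; C skipped; E skipped.
3 of 8 scheduled.

3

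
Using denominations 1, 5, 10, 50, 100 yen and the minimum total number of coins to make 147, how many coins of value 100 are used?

Greedy: take as many of the largest coin as possible, then repeat with the remainder.
147 = 1×100 + 4×10 + 1×5 + 2×1
Count of 100: 1

1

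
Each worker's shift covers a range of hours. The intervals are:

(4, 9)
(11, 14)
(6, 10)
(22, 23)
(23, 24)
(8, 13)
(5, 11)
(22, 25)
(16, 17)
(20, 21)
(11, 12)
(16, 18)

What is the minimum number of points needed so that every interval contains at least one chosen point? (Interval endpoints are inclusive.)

Process intervals by earliest right end; each time one isn't hit yet, stab at its right endpoint.
By right end: [4,9]  [6,10]  [5,11]  [11,12]  [8,13]  [11,14]  [16,17]  [16,18]  [20,21]  [22,23]  [23,24]  [22,25]
[4,9] uncovered → point at 9; [11,12] uncovered → point at 12; [16,17] uncovered → point at 17; [20,21] uncovered → point at 21; [22,23] uncovered → point at 23.
Points: 9, 12, 17, 21, 23 (5 total).

5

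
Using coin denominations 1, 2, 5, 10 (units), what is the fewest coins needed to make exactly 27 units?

27 = 2×10 + 1×5 + 1×2
Total coins = 2 + 1 + 1 = 4

4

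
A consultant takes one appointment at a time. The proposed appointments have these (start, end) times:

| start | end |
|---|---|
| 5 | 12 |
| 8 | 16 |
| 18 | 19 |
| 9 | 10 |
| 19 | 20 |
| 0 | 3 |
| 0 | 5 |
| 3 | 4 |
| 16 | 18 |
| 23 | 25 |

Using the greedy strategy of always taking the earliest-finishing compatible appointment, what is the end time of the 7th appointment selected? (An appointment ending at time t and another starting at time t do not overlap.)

Sorted by end: (0,3)  (3,4)  (0,5)  (9,10)  (5,12)  (8,16)  (16,18)  (18,19)  (19,20)  (23,25)
take (0,3); take (3,4); take (9,10); skip (8,16); take (16,18); take (18,19); take (19,20); take (23,25).
Selected: (0,3) (3,4) (9,10) (16,18) (18,19) (19,20) (23,25)

25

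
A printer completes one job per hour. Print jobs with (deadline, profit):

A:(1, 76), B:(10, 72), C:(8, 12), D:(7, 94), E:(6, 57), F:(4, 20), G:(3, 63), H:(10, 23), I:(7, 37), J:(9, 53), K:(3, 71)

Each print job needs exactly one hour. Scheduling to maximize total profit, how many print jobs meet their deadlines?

10

Sort by profit descending; place each in the latest free slot ≤ its deadline.
Profit order: D=94 A=76 B=72 K=71 G=63 E=57 J=53 I=37 H=23 F=20 C=12
Assign: D→slot 7, A→slot 1, B→slot 10, K→slot 3, G→slot 2, E→slot 6, J→slot 9, I→slot 5, H→slot 8, F→slot 4, C skipped.
Slots: [1:A] [2:G] [3:K] [4:F] [5:I] [6:E] [7:D] [8:H] [9:J] [10:B]
10 of 11 scheduled.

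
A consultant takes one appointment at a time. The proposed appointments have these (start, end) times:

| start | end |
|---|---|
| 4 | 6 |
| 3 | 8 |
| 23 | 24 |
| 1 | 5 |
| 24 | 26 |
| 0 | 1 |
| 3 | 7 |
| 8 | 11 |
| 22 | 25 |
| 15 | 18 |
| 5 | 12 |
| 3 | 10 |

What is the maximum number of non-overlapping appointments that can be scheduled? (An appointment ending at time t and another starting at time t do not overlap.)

6

Greedy by earliest finish: after sorting by end time, pick each interval compatible with the last pick.
By end time: (0,1), (1,5), (4,6), (3,7), (3,8), (3,10), (8,11), (5,12), (15,18), (23,24), (22,25), (24,26).
Pick (0,1); next start ≥ 1 → (1,5); next start ≥ 5 → (8,11); next start ≥ 11 → (15,18); next start ≥ 18 → (23,24); next start ≥ 24 → (24,26).
Selected 6 appointments.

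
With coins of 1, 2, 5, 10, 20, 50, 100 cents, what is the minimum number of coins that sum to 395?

Greedy: take as many of the largest coin as possible, then repeat with the remainder.
395 = 3×100 + 1×50 + 2×20 + 1×5
Total coins = 3 + 1 + 2 + 1 = 7

7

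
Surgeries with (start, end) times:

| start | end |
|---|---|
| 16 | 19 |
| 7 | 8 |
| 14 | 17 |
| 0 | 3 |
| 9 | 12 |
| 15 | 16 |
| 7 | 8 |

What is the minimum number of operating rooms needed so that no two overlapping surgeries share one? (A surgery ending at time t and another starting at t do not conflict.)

2

The answer is the maximum number of intervals overlapping at any instant.
starts: [0, 7, 7, 9, 14, 15, 16]
ends:   [3, 8, 8, 12, 16, 17, 19]
s0→1 e3→0 s7→1 s7→2  — peak 2.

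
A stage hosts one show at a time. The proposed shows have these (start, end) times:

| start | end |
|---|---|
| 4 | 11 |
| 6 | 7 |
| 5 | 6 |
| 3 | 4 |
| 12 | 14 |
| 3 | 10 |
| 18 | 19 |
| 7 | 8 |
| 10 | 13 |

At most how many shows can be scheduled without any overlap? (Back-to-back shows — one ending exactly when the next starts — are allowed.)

6

By end time: (3,4), (5,6), (6,7), (7,8), (3,10), (4,11), (10,13), (12,14), (18,19).
Pick (3,4); next start ≥ 4 → (5,6); next start ≥ 6 → (6,7); next start ≥ 7 → (7,8); next start ≥ 8 → (10,13); next start ≥ 13 → (18,19).
Selected 6 shows.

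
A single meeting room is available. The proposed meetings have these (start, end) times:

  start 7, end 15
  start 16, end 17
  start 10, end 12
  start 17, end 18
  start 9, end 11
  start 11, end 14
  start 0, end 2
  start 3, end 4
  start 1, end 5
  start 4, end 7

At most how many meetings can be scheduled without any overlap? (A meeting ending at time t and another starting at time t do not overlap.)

Order by finish time; keep every interval that doesn't clash with the previous kept one.
By end time: (0,2), (3,4), (1,5), (4,7), (9,11), (10,12), (11,14), (7,15), (16,17), (17,18).
Pick (0,2); next start ≥ 2 → (3,4); next start ≥ 4 → (4,7); next start ≥ 7 → (9,11); next start ≥ 11 → (11,14); next start ≥ 14 → (16,17); next start ≥ 17 → (17,18).
Selected 7 meetings.

7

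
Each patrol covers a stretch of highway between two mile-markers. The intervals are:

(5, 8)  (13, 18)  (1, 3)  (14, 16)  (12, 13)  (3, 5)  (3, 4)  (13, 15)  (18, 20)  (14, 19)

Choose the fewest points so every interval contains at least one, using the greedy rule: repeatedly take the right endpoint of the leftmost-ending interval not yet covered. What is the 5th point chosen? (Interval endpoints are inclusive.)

By right end: [1,3]  [3,4]  [3,5]  [5,8]  [12,13]  [13,15]  [14,16]  [13,18]  [14,19]  [18,20]
[1,3] uncovered → point at 3; [5,8] uncovered → point at 8; [12,13] uncovered → point at 13; [14,16] uncovered → point at 16; [18,20] uncovered → point at 20.
Points: 3, 8, 13, 16, 20 (5 total).

20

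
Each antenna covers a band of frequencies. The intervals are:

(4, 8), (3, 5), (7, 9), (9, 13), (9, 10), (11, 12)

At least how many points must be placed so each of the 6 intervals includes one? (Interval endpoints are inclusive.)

Sort by right endpoint; whenever an interval is uncovered, place a point at its right end.
Sorted: [3,5] [4,8] [7,9] [9,10] [11,12] [9,13]
{[3,5],[4,8]} hit by 5; {[7,9],[9,10]} hit by 9; {[11,12],[9,13]} hit by 12.
Points: 5, 9, 12 (3 total).

3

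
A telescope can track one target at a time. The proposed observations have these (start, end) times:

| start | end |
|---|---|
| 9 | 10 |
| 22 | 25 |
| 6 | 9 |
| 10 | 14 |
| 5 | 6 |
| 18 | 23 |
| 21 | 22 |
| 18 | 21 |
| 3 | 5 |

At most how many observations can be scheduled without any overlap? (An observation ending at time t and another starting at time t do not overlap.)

8

By end time: (3,5), (5,6), (6,9), (9,10), (10,14), (18,21), (21,22), (18,23), (22,25).
Pick (3,5); next start ≥ 5 → (5,6); next start ≥ 6 → (6,9); next start ≥ 9 → (9,10); next start ≥ 10 → (10,14); next start ≥ 14 → (18,21); next start ≥ 21 → (21,22); next start ≥ 22 → (22,25).
Selected 8 observations.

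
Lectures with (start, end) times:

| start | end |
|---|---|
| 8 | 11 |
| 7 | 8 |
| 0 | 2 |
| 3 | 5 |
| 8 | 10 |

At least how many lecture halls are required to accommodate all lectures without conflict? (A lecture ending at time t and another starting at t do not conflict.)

Count concurrent intervals with a sweep; the peak is the room count.
starts: [0, 3, 7, 8, 8]
ends:   [2, 5, 8, 10, 11]
s0→1 e2→0 s3→1 e5→0 s7→1 e8→0 s8→1 s8→2  — peak 2.

2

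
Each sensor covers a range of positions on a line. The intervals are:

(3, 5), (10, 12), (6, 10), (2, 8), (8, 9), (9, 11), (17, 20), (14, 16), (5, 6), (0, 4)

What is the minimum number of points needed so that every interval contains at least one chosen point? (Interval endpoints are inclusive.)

Sorted: [0,4] [3,5] [5,6] [2,8] [8,9] [6,10] [9,11] [10,12] [14,16] [17,20]
{[0,4],[3,5]} hit by 4; {[5,6],[2,8]} hit by 6; {[8,9],[6,10],[9,11]} hit by 9; {[10,12]} hit by 12; {[14,16]} hit by 16; {[17,20]} hit by 20.
Points: 4, 6, 9, 12, 16, 20 (6 total).

6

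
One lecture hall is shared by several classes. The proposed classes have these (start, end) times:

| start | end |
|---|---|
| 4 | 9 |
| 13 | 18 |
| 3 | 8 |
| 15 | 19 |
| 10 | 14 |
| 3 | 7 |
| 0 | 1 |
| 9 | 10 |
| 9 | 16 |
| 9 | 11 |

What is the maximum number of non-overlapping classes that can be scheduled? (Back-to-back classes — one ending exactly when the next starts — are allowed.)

By end time: (0,1), (3,7), (3,8), (4,9), (9,10), (9,11), (10,14), (9,16), (13,18), (15,19).
Pick (0,1); next start ≥ 1 → (3,7); next start ≥ 7 → (9,10); next start ≥ 10 → (10,14); next start ≥ 14 → (15,19).
Selected 5 classes.

5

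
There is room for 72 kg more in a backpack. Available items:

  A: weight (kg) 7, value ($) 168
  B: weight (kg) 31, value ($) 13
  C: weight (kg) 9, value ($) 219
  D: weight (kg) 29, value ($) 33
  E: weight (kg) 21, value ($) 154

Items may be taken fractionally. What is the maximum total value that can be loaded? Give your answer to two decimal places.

576.52

Greedy by value/weight ratio, highest first.
Order: C (219/9=24.33) > A (168/7=24.00) > E (154/21=7.33) > D (33/29=1.14) > B (13/31=0.42)
Fill: take C (9 @ 219) → take A (7 @ 168) → take E (21 @ 154) → take D (29 @ 33) → take 6/31 of B → 2.52; 72/72 used.
Total value = 576.52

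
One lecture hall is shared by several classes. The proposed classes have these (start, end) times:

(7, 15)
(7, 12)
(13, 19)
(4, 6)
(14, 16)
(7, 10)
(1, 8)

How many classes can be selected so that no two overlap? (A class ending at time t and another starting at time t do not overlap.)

Greedy by earliest finish: after sorting by end time, pick each interval compatible with the last pick.
By end time: (4,6), (1,8), (7,10), (7,12), (7,15), (14,16), (13,19).
Pick (4,6); next start ≥ 6 → (7,10); next start ≥ 10 → (14,16).
Selected 3 classes.

3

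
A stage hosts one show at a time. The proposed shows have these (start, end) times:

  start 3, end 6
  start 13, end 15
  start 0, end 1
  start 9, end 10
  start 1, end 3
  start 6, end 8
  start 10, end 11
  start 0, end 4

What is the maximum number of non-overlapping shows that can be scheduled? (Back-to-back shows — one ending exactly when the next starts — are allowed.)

7

Sort by end time and greedily take each interval whose start is ≥ the last chosen end.
Sorted by end: (0,1)  (1,3)  (0,4)  (3,6)  (6,8)  (9,10)  (10,11)  (13,15)
take (0,1); take (1,3); skip (0,4); take (3,6); take (6,8); take (9,10); take (10,11); take (13,15).
Selected 7 shows.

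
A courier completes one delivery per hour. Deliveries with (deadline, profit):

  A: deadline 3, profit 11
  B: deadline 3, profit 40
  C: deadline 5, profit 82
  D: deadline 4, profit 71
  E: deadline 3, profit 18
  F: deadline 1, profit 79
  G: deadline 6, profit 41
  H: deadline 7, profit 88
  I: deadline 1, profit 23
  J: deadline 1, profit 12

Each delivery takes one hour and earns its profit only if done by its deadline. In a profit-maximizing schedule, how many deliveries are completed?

Sort by profit descending; place each in the latest free slot ≤ its deadline.
Profit order: H=88 C=82 F=79 D=71 G=41 B=40 I=23 E=18 J=12 A=11
Assign: H→slot 7, C→slot 5, F→slot 1, D→slot 4, G→slot 6, B→slot 3, I skipped, E→slot 2, J skipped, A skipped.
Slots: [1:F] [2:E] [3:B] [4:D] [5:C] [6:G] [7:H]
7 of 10 scheduled.

7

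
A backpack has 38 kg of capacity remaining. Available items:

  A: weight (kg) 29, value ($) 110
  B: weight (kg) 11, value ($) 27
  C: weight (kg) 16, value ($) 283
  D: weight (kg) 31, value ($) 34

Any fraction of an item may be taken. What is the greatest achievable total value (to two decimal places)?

366.45

Ratios (sorted): C 17.69, A 3.79, B 2.45, D 1.10
take C (16 @ 283); take 22/29 of A → 83.45. Capacity used 38/38.
Total value = 366.45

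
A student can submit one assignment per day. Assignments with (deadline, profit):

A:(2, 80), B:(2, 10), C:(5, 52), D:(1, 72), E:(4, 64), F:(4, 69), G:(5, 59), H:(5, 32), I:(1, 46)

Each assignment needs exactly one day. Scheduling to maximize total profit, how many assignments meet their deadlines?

By profit: A(d2,80), D(d1,72), F(d4,69), E(d4,64), G(d5,59), C(d5,52), I(d1,46), H(d5,32), B(d2,10)
A→slot 2; D→slot 1; F→slot 4; E→slot 3; G→slot 5; C skipped; I skipped; H skipped; B skipped.
5 of 9 scheduled.

5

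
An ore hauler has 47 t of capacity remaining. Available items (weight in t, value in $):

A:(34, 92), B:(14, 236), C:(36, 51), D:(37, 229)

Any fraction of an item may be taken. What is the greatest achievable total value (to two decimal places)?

Order: B (236/14=16.86) > D (229/37=6.19) > A (92/34=2.71) > C (51/36=1.42)
Fill: take B (14 @ 236) → take 33/37 of D → 204.24; 47/47 used.
Total value = 440.24

440.24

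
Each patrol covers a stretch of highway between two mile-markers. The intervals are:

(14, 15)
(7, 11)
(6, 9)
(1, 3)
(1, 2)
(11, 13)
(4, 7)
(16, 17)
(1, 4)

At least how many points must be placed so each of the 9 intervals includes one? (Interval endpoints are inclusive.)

By right end: [1,2]  [1,3]  [1,4]  [4,7]  [6,9]  [7,11]  [11,13]  [14,15]  [16,17]
[1,2] uncovered → point at 2; [4,7] uncovered → point at 7; [11,13] uncovered → point at 13; [14,15] uncovered → point at 15; [16,17] uncovered → point at 17.
Points: 2, 7, 13, 15, 17 (5 total).

5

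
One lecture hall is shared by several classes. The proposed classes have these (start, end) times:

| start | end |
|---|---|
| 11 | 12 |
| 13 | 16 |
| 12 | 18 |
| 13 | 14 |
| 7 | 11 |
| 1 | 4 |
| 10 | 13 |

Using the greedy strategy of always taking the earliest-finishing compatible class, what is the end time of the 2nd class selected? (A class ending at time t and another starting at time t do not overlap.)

Sorted by end: (1,4)  (7,11)  (11,12)  (10,13)  (13,14)  (13,16)  (12,18)
take (1,4); take (7,11); take (11,12); take (13,14); skip (13,16); skip (12,18).
Selected: (1,4) (7,11) (11,12) (13,14)

11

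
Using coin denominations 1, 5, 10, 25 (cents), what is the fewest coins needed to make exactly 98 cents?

8

Greedy: take as many of the largest coin as possible, then repeat with the remainder.
98 = 3×25 + 2×10 + 3×1
Total coins = 3 + 2 + 3 = 8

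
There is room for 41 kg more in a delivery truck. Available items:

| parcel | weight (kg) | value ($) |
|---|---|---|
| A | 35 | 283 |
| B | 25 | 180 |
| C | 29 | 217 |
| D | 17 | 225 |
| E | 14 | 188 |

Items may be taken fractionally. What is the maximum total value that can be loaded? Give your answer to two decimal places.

493.86

Greedy by value/weight ratio, highest first.
Order: E (188/14=13.43) > D (225/17=13.24) > A (283/35=8.09) > C (217/29=7.48) > B (180/25=7.20)
Fill: take E (14 @ 188) → take D (17 @ 225) → take 10/35 of A → 80.86; 41/41 used.
Total value = 493.86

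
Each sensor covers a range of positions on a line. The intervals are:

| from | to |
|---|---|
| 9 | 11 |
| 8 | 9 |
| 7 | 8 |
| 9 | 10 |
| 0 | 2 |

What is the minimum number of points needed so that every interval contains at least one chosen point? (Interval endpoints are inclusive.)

3

By right end: [0,2]  [7,8]  [8,9]  [9,10]  [9,11]
[0,2] uncovered → point at 2; [7,8] uncovered → point at 8; [9,10] uncovered → point at 10.
Points: 2, 8, 10 (3 total).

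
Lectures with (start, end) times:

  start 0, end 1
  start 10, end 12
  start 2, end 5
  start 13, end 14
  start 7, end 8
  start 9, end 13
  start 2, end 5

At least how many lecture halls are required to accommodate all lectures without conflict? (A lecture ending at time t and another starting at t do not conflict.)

The answer is the maximum number of intervals overlapping at any instant.
Events (time:±→running): 0:+→1 1:-→0 2:+→1 2:+→2 … peak 2.

2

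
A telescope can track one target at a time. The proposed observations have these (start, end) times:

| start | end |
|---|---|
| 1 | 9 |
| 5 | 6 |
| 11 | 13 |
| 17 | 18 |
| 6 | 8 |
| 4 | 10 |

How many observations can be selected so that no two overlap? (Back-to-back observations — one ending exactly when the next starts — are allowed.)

4

By end time: (5,6), (6,8), (1,9), (4,10), (11,13), (17,18).
Pick (5,6); next start ≥ 6 → (6,8); next start ≥ 8 → (11,13); next start ≥ 13 → (17,18).
Selected 4 observations.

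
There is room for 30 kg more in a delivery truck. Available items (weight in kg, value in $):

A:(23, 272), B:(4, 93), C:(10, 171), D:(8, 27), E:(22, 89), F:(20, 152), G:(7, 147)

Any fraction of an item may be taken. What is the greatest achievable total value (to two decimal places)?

517.43

Sort by value per unit weight and fill in that order.
Order: B (93/4=23.25) > G (147/7=21.00) > C (171/10=17.10) > A (272/23=11.83) > F (152/20=7.60) > E (89/22=4.05) > D (27/8=3.38)
Fill: take B (4 @ 93) → take G (7 @ 147) → take C (10 @ 171) → take 9/23 of A → 106.43; 30/30 used.
Total value = 517.43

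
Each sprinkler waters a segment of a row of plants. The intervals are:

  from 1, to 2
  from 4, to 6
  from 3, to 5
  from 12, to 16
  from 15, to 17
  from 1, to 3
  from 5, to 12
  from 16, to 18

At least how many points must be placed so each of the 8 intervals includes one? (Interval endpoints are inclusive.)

Process intervals by earliest right end; each time one isn't hit yet, stab at its right endpoint.
Sorted: [1,2] [1,3] [3,5] [4,6] [5,12] [12,16] [15,17] [16,18]
{[1,2],[1,3]} hit by 2; {[3,5],[4,6],[5,12]} hit by 5; {[12,16],[15,17],[16,18]} hit by 16.
Points: 2, 5, 16 (3 total).

3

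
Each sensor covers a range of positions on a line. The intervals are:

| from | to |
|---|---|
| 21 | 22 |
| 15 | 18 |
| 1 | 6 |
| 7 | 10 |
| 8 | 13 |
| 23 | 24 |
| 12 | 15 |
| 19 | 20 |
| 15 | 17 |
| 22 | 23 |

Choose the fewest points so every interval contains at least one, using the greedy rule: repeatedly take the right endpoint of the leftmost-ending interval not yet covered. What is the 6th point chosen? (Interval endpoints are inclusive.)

24

By right end: [1,6]  [7,10]  [8,13]  [12,15]  [15,17]  [15,18]  [19,20]  [21,22]  [22,23]  [23,24]
[1,6] uncovered → point at 6; [7,10] uncovered → point at 10; [12,15] uncovered → point at 15; [19,20] uncovered → point at 20; [21,22] uncovered → point at 22; [23,24] uncovered → point at 24.
Points: 6, 10, 15, 20, 22, 24 (6 total).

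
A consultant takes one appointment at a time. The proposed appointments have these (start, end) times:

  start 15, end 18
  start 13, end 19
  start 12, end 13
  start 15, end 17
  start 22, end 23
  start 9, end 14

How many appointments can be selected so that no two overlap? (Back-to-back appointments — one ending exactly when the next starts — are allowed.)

By end time: (12,13), (9,14), (15,17), (15,18), (13,19), (22,23).
Pick (12,13); next start ≥ 13 → (15,17); next start ≥ 17 → (22,23).
Selected 3 appointments.

3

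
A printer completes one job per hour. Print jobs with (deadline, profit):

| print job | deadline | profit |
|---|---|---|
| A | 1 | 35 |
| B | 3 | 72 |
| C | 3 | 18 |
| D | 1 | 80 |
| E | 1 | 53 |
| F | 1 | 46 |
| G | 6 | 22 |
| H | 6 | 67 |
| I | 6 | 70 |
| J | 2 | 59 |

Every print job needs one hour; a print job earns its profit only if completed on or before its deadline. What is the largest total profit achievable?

370

Take jobs in profit order; each goes to the latest open slot no later than its deadline.
Profit order: D=80 B=72 I=70 H=67 J=59 E=53 F=46 A=35 G=22 C=18
Assign: D→slot 1, B→slot 3, I→slot 6, H→slot 5, J→slot 2, E skipped, F skipped, A skipped, G→slot 4, C skipped.
Slots: [1:D] [2:J] [3:B] [4:G] [5:H] [6:I]
Profit = 80 + 59 + 72 + 22 + 67 + 70 = 370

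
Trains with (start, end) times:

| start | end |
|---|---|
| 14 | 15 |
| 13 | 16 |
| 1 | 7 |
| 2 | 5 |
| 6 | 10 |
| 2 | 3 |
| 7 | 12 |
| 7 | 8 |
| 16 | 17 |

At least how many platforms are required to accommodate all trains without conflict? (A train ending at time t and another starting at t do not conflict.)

starts: [1, 2, 2, 6, 7, 7, 13, 14, 16]
ends:   [3, 5, 7, 8, 10, 12, 15, 16, 17]
s1→1 s2→2 s2→3  — peak 3.

3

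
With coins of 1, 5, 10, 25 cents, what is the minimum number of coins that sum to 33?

5

33 = 1×25 + 1×5 + 3×1
Total coins = 1 + 1 + 3 = 5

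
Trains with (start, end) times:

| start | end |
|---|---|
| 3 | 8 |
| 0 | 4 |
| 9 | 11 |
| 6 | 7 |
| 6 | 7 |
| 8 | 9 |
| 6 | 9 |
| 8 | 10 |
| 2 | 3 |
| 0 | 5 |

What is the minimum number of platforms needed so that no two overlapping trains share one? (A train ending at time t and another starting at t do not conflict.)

The answer is the maximum number of intervals overlapping at any instant.
starts: [0, 0, 2, 3, 6, 6, 6, 8, 8, 9]
ends:   [3, 4, 5, 7, 7, 8, 9, 9, 10, 11]
s0→1 s0→2 s2→3 e3→2 s3→3 e4→2 e5→1 s6→2 s6→3 s6→4  — peak 4.

4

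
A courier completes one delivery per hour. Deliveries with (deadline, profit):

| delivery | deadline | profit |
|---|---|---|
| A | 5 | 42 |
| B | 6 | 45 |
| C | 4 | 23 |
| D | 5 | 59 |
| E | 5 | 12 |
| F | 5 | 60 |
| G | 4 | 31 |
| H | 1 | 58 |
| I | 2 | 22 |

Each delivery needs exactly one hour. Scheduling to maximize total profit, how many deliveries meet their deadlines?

Take jobs in profit order; each goes to the latest open slot no later than its deadline.
By profit: F(d5,60), D(d5,59), H(d1,58), B(d6,45), A(d5,42), G(d4,31), C(d4,23), I(d2,22), E(d5,12)
F→slot 5; D→slot 4; H→slot 1; B→slot 6; A→slot 3; G→slot 2; C skipped; I skipped; E skipped.
6 of 9 scheduled.

6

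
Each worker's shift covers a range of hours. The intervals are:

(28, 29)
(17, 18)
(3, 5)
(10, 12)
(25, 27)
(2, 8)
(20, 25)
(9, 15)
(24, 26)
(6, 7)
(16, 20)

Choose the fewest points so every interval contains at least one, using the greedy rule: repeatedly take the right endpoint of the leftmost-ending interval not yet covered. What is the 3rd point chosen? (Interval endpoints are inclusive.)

Process intervals by earliest right end; each time one isn't hit yet, stab at its right endpoint.
Sorted: [3,5] [6,7] [2,8] [10,12] [9,15] [17,18] [16,20] [20,25] [24,26] [25,27] [28,29]
{[3,5]} hit by 5; {[6,7],[2,8]} hit by 7; {[10,12],[9,15]} hit by 12; {[17,18],[16,20]} hit by 18; {[20,25],[24,26],[25,27]} hit by 25; {[28,29]} hit by 29.
Points: 5, 7, 12, 18, 25, 29 (6 total).

12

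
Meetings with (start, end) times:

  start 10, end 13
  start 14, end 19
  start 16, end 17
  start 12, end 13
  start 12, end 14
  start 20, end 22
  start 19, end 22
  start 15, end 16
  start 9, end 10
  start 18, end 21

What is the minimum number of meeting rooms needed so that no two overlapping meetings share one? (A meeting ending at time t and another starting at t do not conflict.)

Events (time:±→running): 9:+→1 10:-→0 10:+→1 12:+→2 12:+→3 … peak 3.

3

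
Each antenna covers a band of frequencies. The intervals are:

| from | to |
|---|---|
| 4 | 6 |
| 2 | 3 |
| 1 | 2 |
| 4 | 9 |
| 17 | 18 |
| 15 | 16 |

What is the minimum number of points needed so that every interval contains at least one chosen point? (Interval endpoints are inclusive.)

By right end: [1,2]  [2,3]  [4,6]  [4,9]  [15,16]  [17,18]
[1,2] uncovered → point at 2; [4,6] uncovered → point at 6; [15,16] uncovered → point at 16; [17,18] uncovered → point at 18.
Points: 2, 6, 16, 18 (4 total).

4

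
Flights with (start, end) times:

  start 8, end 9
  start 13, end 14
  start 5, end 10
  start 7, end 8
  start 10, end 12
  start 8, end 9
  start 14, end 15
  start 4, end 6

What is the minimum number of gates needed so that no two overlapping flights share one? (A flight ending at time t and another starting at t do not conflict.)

3

Events (time:±→running): 4:+→1 5:+→2 6:-→1 7:+→2 8:-→1 8:+→2 8:+→3 … peak 3.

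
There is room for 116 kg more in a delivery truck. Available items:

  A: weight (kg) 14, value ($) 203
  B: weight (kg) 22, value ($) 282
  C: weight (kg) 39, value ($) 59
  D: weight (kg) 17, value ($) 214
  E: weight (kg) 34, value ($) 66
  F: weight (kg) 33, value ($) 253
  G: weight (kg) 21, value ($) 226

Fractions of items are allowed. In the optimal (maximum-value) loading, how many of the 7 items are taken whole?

Order: A (203/14=14.50) > B (282/22=12.82) > D (214/17=12.59) > G (226/21=10.76) > F (253/33=7.67) > E (66/34=1.94) > C (59/39=1.51)
Fill: take A (14 @ 203) → take B (22 @ 282) → take D (17 @ 214) → take G (21 @ 226) → take F (33 @ 253) → take 9/34 of E → 17.47; 116/116 used.
5 item(s) taken whole; one partial (take 9/34 of E).

5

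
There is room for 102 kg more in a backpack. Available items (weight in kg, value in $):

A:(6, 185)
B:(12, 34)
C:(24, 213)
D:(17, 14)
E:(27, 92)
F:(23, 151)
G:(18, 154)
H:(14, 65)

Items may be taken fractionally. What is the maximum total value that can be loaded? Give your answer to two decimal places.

825.93

Order: A (185/6=30.83) > C (213/24=8.88) > G (154/18=8.56) > F (151/23=6.57) > H (65/14=4.64) > E (92/27=3.41) > B (34/12=2.83) > D (14/17=0.82)
Fill: take A (6 @ 185) → take C (24 @ 213) → take G (18 @ 154) → take F (23 @ 151) → take H (14 @ 65) → take 17/27 of E → 57.93; 102/102 used.
Total value = 825.93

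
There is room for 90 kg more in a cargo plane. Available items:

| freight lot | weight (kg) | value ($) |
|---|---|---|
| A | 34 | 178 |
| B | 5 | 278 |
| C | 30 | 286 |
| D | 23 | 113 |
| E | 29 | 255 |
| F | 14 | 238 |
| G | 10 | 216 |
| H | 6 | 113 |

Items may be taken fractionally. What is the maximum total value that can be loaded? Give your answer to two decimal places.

1350.83

Ratios (sorted): B 55.60, G 21.60, H 18.83, F 17.00, C 9.53, E 8.79, A 5.24, D 4.91
take B (5 @ 278); take G (10 @ 216); take H (6 @ 113); take F (14 @ 238); take C (30 @ 286); take 25/29 of E → 219.83. Capacity used 90/90.
Total value = 1350.83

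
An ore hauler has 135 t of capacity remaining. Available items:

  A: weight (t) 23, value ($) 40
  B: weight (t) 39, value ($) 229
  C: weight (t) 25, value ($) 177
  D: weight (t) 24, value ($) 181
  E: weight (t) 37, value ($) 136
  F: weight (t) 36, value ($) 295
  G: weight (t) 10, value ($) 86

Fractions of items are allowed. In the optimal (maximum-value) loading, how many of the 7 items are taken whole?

5

Greedy by value/weight ratio, highest first.
Ratios (sorted): G 8.60, F 8.19, D 7.54, C 7.08, B 5.87, E 3.68, A 1.74
take G (10 @ 86); take F (36 @ 295); take D (24 @ 181); take C (25 @ 177); take B (39 @ 229); take 1/37 of E → 3.68. Capacity used 135/135.
5 item(s) taken whole; one partial (take 1/37 of E).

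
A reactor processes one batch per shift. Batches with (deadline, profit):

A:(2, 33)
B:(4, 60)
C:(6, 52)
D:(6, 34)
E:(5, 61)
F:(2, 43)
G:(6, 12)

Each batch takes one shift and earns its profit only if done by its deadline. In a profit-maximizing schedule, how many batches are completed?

6

By profit: E(d5,61), B(d4,60), C(d6,52), F(d2,43), D(d6,34), A(d2,33), G(d6,12)
E→slot 5; B→slot 4; C→slot 6; F→slot 2; D→slot 3; A→slot 1; G skipped.
6 of 7 scheduled.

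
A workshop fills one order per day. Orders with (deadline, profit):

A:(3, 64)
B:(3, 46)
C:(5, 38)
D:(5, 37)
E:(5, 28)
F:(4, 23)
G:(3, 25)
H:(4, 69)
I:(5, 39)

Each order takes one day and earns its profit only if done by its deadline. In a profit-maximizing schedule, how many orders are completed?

Profit order: H=69 A=64 B=46 I=39 C=38 D=37 E=28 G=25 F=23
Assign: H→slot 4, A→slot 3, B→slot 2, I→slot 5, C→slot 1, D skipped, E skipped, G skipped, F skipped.
Slots: [1:C] [2:B] [3:A] [4:H] [5:I]
5 of 9 scheduled.

5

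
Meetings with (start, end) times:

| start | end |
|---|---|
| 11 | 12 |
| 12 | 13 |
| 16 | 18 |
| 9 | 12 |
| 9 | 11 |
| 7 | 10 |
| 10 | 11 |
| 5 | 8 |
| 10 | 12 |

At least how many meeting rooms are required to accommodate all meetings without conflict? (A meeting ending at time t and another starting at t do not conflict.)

4

Count concurrent intervals with a sweep; the peak is the room count.
Events (time:±→running): 5:+→1 7:+→2 8:-→1 9:+→2 9:+→3 10:-→2 10:+→3 10:+→4 … peak 4.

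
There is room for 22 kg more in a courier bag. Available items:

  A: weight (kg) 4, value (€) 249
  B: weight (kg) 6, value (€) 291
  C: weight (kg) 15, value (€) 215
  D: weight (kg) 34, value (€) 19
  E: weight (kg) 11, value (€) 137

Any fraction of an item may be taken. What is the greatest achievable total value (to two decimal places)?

Greedy by value/weight ratio, highest first.
Order: A (249/4=62.25) > B (291/6=48.50) > C (215/15=14.33) > E (137/11=12.45) > D (19/34=0.56)
Fill: take A (4 @ 249) → take B (6 @ 291) → take 12/15 of C → 172.00; 22/22 used.
Total value = 712.00

712.00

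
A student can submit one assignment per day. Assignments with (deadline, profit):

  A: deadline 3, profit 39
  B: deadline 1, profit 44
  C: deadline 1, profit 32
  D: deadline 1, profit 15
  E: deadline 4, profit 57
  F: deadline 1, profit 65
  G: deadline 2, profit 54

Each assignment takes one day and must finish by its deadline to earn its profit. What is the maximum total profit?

215

Take jobs in profit order; each goes to the latest open slot no later than its deadline.
Profit order: F=65 E=57 G=54 B=44 A=39 C=32 D=15
Assign: F→slot 1, E→slot 4, G→slot 2, B skipped, A→slot 3, C skipped, D skipped.
Slots: [1:F] [2:G] [3:A] [4:E]
Profit = 65 + 54 + 39 + 57 = 215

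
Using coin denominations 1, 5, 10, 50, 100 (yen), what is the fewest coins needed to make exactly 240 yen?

6

240 − 2×100→40 − 4×10→0
Total coins = 2 + 4 = 6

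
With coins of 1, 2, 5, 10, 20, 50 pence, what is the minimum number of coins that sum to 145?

Greedy: take as many of the largest coin as possible, then repeat with the remainder.
145 − 2×50→45 − 2×20→5 − 1×5→0
Total coins = 2 + 2 + 1 = 5

5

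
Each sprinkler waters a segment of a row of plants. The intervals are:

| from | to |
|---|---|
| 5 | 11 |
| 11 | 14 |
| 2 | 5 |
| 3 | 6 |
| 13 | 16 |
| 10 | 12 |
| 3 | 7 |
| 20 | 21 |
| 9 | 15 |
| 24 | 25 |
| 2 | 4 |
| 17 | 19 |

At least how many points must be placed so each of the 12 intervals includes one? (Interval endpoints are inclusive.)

6

By right end: [2,4]  [2,5]  [3,6]  [3,7]  [5,11]  [10,12]  [11,14]  [9,15]  [13,16]  [17,19]  [20,21]  [24,25]
[2,4] uncovered → point at 4; [5,11] uncovered → point at 11; [13,16] uncovered → point at 16; [17,19] uncovered → point at 19; [20,21] uncovered → point at 21; [24,25] uncovered → point at 25.
Points: 4, 11, 16, 19, 21, 25 (6 total).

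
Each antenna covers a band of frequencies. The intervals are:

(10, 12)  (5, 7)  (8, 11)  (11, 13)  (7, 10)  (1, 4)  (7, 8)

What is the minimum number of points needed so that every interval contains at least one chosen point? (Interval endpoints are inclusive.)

Sort by right endpoint; whenever an interval is uncovered, place a point at its right end.
By right end: [1,4]  [5,7]  [7,8]  [7,10]  [8,11]  [10,12]  [11,13]
[1,4] uncovered → point at 4; [5,7] uncovered → point at 7; [8,11] uncovered → point at 11.
Points: 4, 7, 11 (3 total).

3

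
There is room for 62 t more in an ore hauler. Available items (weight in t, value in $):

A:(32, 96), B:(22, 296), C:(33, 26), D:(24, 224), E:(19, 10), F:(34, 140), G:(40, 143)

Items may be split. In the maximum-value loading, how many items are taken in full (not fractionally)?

Order: B (296/22=13.45) > D (224/24=9.33) > F (140/34=4.12) > G (143/40=3.58) > A (96/32=3.00) > C (26/33=0.79) > E (10/19=0.53)
Fill: take B (22 @ 296) → take D (24 @ 224) → take 16/34 of F → 65.88; 62/62 used.
2 item(s) taken whole; one partial (take 16/34 of F).

2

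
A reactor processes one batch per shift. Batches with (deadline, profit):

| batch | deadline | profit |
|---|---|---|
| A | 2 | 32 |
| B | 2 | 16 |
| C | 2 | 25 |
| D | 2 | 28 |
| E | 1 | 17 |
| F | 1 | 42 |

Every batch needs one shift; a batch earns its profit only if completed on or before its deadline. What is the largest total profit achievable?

Take jobs in profit order; each goes to the latest open slot no later than its deadline.
By profit: F(d1,42), A(d2,32), D(d2,28), C(d2,25), E(d1,17), B(d2,16)
F→slot 1; A→slot 2; D skipped; C skipped; E skipped; B skipped.
Profit = 42 + 32 = 74

74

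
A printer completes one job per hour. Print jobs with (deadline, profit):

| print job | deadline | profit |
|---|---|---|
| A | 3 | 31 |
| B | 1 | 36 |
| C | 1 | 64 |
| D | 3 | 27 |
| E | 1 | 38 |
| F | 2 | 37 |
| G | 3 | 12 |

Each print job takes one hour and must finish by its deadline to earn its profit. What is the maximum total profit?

132

By profit: C(d1,64), E(d1,38), F(d2,37), B(d1,36), A(d3,31), D(d3,27), G(d3,12)
C→slot 1; E skipped; F→slot 2; B skipped; A→slot 3; D skipped; G skipped.
Profit = 64 + 37 + 31 = 132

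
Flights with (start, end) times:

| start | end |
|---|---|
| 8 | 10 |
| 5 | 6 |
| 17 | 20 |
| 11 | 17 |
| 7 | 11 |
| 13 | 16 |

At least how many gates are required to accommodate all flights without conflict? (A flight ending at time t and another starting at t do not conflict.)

2

Count concurrent intervals with a sweep; the peak is the room count.
Events (time:±→running): 5:+→1 6:-→0 7:+→1 8:+→2 … peak 2.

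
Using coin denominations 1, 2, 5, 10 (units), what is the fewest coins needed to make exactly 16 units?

16 = 1×10 + 1×5 + 1×1
Total coins = 1 + 1 + 1 = 3

3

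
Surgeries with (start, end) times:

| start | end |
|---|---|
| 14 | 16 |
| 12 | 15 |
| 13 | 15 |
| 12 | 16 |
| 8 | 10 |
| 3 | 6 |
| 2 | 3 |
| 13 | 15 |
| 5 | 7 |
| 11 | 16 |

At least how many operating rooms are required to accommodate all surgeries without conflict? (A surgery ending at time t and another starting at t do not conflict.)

Count concurrent intervals with a sweep; the peak is the room count.
starts: [2, 3, 5, 8, 11, 12, 12, 13, 13, 14]
ends:   [3, 6, 7, 10, 15, 15, 15, 16, 16, 16]
s2→1 e3→0 s3→1 s5→2 e6→1 e7→0 s8→1 e10→0 s11→1 s12→2 s12→3 s13→4 s13→5 s14→6  — peak 6.

6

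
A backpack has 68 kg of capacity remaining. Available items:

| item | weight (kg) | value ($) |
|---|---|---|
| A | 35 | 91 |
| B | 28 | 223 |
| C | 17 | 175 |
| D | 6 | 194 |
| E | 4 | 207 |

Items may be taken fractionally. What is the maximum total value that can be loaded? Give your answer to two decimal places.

832.80

Greedy by value/weight ratio, highest first.
Ratios (sorted): E 51.75, D 32.33, C 10.29, B 7.96, A 2.60
take E (4 @ 207); take D (6 @ 194); take C (17 @ 175); take B (28 @ 223); take 13/35 of A → 33.80. Capacity used 68/68.
Total value = 832.80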